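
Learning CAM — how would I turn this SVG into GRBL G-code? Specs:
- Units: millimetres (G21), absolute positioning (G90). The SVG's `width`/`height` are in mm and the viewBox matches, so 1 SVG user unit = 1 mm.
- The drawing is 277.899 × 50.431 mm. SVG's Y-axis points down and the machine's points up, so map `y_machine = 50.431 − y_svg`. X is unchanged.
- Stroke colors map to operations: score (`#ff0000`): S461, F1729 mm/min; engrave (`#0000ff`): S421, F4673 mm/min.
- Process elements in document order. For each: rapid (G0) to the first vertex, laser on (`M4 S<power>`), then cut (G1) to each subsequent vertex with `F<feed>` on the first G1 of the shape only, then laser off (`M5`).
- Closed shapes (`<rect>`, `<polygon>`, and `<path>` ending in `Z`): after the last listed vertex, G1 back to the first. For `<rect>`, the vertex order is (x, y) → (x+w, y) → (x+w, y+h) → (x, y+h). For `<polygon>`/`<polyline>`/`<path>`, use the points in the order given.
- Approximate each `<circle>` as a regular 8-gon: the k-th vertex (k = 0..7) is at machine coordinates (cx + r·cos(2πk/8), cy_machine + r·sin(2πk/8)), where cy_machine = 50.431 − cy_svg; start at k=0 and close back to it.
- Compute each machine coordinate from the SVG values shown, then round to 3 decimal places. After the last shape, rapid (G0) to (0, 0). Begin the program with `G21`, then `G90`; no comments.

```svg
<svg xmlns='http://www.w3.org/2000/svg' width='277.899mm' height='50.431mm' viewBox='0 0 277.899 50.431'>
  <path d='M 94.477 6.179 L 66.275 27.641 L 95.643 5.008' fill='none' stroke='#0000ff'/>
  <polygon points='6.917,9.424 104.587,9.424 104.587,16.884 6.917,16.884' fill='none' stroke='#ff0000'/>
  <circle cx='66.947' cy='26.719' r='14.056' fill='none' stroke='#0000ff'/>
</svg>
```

viewBox `0 0 277.899 50.431` with mm width/height → 1 unit = 1 mm. Flip: y_m = 50.431 − y_svg.

**Shape 1** — `<path>` open polyline, stroke `#0000ff` → engrave (S421, F4673). Machine vertices: (94.477,44.252) → (66.275,22.790) → (95.643,45.423). Open path.

**Shape 2** — `<polygon>` rectangle, stroke `#ff0000` → score (S461, F1729). Machine vertices: (6.917,41.007) → (104.587,41.007) → (104.587,33.547) → (6.917,33.547) → (6.917,41.007). Closed: final G1 returns to the first vertex.

**Shape 3** — `<circle>` circle, stroke `#0000ff` → engrave (S421, F4673). Machine vertices: (81.003,23.712) → (76.886,33.651) → (66.947,37.768) → (57.008,33.651) → (52.891,23.712) → (57.008,13.773) → (66.947,9.656) → (76.886,13.773) → (81.003,23.712). Closed: final G1 returns to the first vertex.

G21
G90
G0 X94.477 Y44.252
M4 S421
G1 X66.275 Y22.790 F4673
G1 X95.643 Y45.423
M5
G0 X6.917 Y41.007
M4 S461
G1 X104.587 Y41.007 F1729
G1 X104.587 Y33.547
G1 X6.917 Y33.547
G1 X6.917 Y41.007
M5
G0 X81.003 Y23.712
M4 S421
G1 X76.886 Y33.651 F4673
G1 X66.947 Y37.768
G1 X57.008 Y33.651
G1 X52.891 Y23.712
G1 X57.008 Y13.773
G1 X66.947 Y9.656
G1 X76.886 Y13.773
G1 X81.003 Y23.712
M5
G0 X0.000 Y0.000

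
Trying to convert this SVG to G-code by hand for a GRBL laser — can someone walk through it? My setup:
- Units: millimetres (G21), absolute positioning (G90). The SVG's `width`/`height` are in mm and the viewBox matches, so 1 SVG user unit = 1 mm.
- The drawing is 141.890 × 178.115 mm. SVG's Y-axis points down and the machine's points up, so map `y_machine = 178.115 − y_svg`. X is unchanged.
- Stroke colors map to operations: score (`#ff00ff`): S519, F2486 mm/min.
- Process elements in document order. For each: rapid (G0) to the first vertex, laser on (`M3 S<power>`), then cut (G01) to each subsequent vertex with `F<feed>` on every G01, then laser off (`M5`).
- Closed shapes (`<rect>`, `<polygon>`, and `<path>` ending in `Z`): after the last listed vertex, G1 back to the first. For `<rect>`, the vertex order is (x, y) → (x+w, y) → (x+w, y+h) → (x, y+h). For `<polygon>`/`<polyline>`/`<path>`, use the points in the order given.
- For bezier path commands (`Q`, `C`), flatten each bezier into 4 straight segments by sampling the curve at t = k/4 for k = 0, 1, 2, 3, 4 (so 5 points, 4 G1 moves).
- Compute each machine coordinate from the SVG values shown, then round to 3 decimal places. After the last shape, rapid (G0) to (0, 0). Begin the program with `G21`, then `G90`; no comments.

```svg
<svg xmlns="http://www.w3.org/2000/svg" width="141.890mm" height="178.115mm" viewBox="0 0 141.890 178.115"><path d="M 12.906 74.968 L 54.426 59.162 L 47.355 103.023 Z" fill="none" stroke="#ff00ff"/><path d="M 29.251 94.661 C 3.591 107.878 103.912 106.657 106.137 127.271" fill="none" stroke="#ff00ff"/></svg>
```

viewBox `0 0 141.890 178.115` with mm width/height → 1 unit = 1 mm. Flip: y_m = 178.115 − y_svg.

**Shape 1** — `<path>` regular polygon, stroke `#ff00ff` → score (S519, F2486). Machine vertices: (12.906,103.147) → (54.426,118.953) → (47.355,75.092) → (12.906,103.147). Closed: final G1 returns to the first vertex.

**Shape 2** — `<path>` cubic bezier, stroke `#ff00ff` → score (S519, F2486). Control points (SVG): P0=(29.251,94.661), P1=(3.591,107.878), P2=(103.912,106.657), P3=(106.137,127.271); sampled at t=k/4. Machine vertices: (29.251,83.454) → (30.126,75.682) → (57.237,69.923) → (89.576,62.777) → (106.137,50.844). Open path.

G21
G90
G0 X12.906 Y103.147
M3 S519
G01 X54.426 Y118.953 F2486
G01 X47.355 Y75.092 F2486
G01 X12.906 Y103.147 F2486
M5
G0 X29.251 Y83.454
M3 S519
G01 X30.126 Y75.682 F2486
G01 X57.237 Y69.923 F2486
G01 X89.576 Y62.777 F2486
G01 X106.137 Y50.844 F2486
M5
G0 X0.000 Y0.000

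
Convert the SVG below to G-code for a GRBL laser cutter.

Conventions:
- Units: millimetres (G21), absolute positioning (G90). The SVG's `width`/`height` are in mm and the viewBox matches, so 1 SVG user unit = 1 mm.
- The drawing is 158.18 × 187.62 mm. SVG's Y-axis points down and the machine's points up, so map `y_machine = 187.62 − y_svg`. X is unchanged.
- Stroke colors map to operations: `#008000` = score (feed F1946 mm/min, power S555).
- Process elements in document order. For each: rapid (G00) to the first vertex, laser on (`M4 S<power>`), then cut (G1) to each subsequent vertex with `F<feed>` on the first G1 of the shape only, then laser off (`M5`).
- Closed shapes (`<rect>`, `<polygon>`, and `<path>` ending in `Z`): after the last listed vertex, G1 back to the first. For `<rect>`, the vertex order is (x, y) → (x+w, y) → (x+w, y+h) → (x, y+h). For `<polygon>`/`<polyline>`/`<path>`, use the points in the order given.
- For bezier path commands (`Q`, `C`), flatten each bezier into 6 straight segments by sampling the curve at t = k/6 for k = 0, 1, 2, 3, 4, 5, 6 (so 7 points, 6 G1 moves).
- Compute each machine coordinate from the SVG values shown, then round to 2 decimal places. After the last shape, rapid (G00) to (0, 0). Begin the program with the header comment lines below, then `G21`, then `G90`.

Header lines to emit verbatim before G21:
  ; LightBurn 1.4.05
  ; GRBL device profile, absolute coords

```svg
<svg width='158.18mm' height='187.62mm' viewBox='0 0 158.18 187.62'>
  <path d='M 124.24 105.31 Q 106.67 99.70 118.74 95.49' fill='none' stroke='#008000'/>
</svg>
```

; LightBurn 1.4.05
; GRBL device profile, absolute coords
G21
G90
G00 X124.24 Y82.31
M4 S555
G1 X119.21 Y84.14 F1946
G1 X115.82 Y85.89
G1 X114.08 Y87.57
G1 X113.99 Y89.17
G1 X115.54 Y90.69
G1 X118.74 Y92.13
M5
G00 X0.00 Y0.00

1 u = 1 mm; y_m = 187.62 − y.

[1] `<path>` quadratic bezier, #008000→score S555 F1946: (124.24,82.31) → (119.21,84.14) → (115.82,85.89) → (114.08,87.57) → (113.99,89.17) → (115.54,90.69) → (118.74,92.13)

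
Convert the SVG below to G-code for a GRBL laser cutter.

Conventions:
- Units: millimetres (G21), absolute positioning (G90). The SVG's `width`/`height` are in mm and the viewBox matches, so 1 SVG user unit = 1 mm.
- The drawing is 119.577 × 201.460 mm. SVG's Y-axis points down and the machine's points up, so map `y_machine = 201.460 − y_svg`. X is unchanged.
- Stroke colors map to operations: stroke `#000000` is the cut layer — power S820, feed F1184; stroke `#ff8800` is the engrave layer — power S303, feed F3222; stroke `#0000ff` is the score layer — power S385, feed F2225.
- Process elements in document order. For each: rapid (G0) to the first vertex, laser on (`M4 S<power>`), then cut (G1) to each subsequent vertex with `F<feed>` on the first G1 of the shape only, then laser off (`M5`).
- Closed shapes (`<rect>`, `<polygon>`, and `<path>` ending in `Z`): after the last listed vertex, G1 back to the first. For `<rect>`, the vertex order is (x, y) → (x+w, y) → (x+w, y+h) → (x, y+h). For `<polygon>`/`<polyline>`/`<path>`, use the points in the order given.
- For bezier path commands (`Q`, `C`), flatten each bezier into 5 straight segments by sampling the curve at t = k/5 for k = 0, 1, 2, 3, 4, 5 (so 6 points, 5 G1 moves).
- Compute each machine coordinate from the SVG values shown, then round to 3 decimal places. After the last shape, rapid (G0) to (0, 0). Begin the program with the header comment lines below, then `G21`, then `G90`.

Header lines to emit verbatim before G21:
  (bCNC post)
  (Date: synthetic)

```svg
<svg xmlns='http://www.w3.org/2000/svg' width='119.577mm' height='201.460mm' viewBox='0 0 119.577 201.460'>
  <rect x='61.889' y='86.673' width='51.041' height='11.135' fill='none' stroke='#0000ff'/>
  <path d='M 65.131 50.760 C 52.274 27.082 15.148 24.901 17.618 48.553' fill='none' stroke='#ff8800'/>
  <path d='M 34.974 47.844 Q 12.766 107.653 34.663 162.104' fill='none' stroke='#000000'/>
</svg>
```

(bCNC post)
(Date: synthetic)
G21
G90
G0 X61.889 Y114.787
M4 S385
G1 X112.930 Y114.787 F2225
G1 X112.930 Y103.652
G1 X61.889 Y103.652
G1 X61.889 Y114.787
M5
G0 X65.131 Y150.700
M4 S303
G1 X55.015 Y162.292 F3222
G1 X42.141 Y168.518
G1 X29.573 Y169.167
G1 X20.377 Y164.033
G1 X17.618 Y152.907
M5
G0 X34.974 Y153.616
M4 S820
G1 X27.855 Y129.907 F1184
G1 X24.264 Y106.626
G1 X24.202 Y83.774
G1 X27.668 Y61.351
G1 X34.663 Y39.356
M5
G0 X0.000 Y0.000

viewBox `0 0 119.577 201.460` with mm width/height → 1 unit = 1 mm. Flip: y_m = 201.460 − y_svg.

**Shape 1** — `<rect>` rectangle, stroke `#0000ff` → score (S385, F2225). Machine vertices: (61.889,114.787) → (112.930,114.787) → (112.930,103.652) → (61.889,103.652) → (61.889,114.787). Closed: final G1 returns to the first vertex.

**Shape 2** — `<path>` cubic bezier, stroke `#ff8800` → engrave (S303, F3222). Control points (SVG): P0=(65.131,50.760), P1=(52.274,27.082), P2=(15.148,24.901), P3=(17.618,48.553); sampled at t=k/5. Machine vertices: (65.131,150.700) → (55.015,162.292) → (42.141,168.518) → (29.573,169.167) → (20.377,164.033) → (17.618,152.907). Open path.

**Shape 3** — `<path>` quadratic bezier, stroke `#000000` → cut (S820, F1184). Control points (SVG): P0=(34.974,47.844), P1=(12.766,107.653), P2=(34.663,162.104); sampled at t=k/5. Machine vertices: (34.974,153.616) → (27.855,129.907) → (24.264,106.626) → (24.202,83.774) → (27.668,61.351) → (34.663,39.356). Open path.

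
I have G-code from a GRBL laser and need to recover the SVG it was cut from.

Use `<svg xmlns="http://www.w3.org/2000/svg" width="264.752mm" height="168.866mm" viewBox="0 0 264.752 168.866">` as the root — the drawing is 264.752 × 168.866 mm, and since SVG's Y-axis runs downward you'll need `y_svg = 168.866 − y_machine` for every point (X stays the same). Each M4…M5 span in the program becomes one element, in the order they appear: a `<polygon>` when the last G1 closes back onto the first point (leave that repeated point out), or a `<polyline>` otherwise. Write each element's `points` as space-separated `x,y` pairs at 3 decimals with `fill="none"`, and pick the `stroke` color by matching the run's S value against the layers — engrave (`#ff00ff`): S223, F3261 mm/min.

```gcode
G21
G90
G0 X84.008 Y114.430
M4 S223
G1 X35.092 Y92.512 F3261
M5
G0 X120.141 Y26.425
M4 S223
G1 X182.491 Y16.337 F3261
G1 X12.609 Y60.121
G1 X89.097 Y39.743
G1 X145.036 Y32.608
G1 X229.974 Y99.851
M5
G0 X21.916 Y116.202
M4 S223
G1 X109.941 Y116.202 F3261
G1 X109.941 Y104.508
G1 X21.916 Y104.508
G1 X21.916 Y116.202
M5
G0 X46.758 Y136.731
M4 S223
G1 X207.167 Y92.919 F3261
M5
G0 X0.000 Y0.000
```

<svg xmlns="http://www.w3.org/2000/svg" width="264.752mm" height="168.866mm" viewBox="0 0 264.752 168.866">
  <polyline points="84.008,54.436 35.092,76.354" fill="none" stroke="#ff00ff"/>
  <polyline points="120.141,142.441 182.491,152.529 12.609,108.745 89.097,129.123 145.036,136.258 229.974,69.015" fill="none" stroke="#ff00ff"/>
  <polygon points="21.916,52.664 109.941,52.664 109.941,64.358 21.916,64.358" fill="none" stroke="#ff00ff"/>
  <polyline points="46.758,32.135 207.167,75.947" fill="none" stroke="#ff00ff"/>
</svg>

y_svg = 168.866 − y_m. Every run uses S223, so all elements get stroke `#ff00ff` (engrave).

[1] open run; points: 84.008,54.436 35.092,76.354

[2] open run; points: 120.141,142.441 182.491,152.529 12.609,108.745 89.097,129.123 145.036,136.258 229.974,69.015

[3] closed run; points: 21.916,52.664 109.941,52.664 109.941,64.358 21.916,64.358

[4] open run; points: 46.758,32.135 207.167,75.947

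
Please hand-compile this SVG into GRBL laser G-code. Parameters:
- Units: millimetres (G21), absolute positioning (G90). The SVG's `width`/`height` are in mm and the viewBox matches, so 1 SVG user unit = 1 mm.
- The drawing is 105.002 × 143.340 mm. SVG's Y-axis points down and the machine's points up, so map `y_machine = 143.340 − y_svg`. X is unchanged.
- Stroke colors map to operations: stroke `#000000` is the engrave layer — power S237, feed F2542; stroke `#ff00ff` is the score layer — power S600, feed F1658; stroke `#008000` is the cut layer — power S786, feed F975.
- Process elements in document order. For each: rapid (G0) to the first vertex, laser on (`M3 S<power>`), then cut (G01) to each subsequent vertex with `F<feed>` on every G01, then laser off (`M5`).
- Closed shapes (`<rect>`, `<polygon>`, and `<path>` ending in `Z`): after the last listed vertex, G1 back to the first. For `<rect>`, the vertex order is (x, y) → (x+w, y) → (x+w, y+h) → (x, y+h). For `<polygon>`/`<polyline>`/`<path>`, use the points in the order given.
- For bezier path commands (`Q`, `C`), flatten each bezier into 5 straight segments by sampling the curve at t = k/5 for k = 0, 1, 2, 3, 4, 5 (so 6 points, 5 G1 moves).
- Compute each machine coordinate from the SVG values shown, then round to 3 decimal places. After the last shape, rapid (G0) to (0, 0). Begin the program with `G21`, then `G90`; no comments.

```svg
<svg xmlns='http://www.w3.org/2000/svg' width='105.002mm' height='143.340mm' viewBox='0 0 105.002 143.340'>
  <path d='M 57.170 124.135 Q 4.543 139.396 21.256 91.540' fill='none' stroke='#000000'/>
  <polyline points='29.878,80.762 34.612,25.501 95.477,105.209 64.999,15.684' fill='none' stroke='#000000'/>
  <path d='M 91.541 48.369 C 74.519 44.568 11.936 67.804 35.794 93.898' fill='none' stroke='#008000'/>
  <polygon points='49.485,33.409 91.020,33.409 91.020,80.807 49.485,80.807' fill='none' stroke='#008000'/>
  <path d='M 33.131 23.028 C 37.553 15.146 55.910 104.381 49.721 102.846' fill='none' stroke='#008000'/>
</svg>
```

1 u = 1 mm; y_m = 143.340 − y.

[1] `<path>` quadratic bezier, #000000→engrave S237 F2542: (57.170,19.205) → (38.893,15.625) → (26.163,17.095) → (18.980,23.614) → (17.344,35.182) → (21.256,51.800)

[2] `<polyline>` open polyline, #000000→engrave S237 F2542: (29.878,62.578) → (34.612,117.839) → (95.477,38.131) → (64.999,127.656)

[3] `<path>` cubic bezier, #008000→cut S786 F975: (91.541,94.971) → (76.916,94.201) → (57.693,88.102) → (40.208,77.836) → (30.796,64.562) → (35.794,49.442)

[4] `<polygon>` rectangle, #008000→cut S786 F975: (49.485,109.931) → (91.020,109.931) → (91.020,62.533) → (49.485,62.533) → (49.485,109.931) (closed)

[5] `<path>` cubic bezier, #008000→cut S786 F975: (33.131,120.312) → (37.149,114.890) → (42.663,95.179) → (47.829,70.197) → (50.797,48.962) → (49.721,40.494)

G21
G90
G0 X57.170 Y19.205
M3 S237
G01 X38.893 Y15.625 F2542
G01 X26.163 Y17.095 F2542
G01 X18.980 Y23.614 F2542
G01 X17.344 Y35.182 F2542
G01 X21.256 Y51.800 F2542
M5
G0 X29.878 Y62.578
M3 S237
G01 X34.612 Y117.839 F2542
G01 X95.477 Y38.131 F2542
G01 X64.999 Y127.656 F2542
M5
G0 X91.541 Y94.971
M3 S786
G01 X76.916 Y94.201 F975
G01 X57.693 Y88.102 F975
G01 X40.208 Y77.836 F975
G01 X30.796 Y64.562 F975
G01 X35.794 Y49.442 F975
M5
G0 X49.485 Y109.931
M3 S786
G01 X91.020 Y109.931 F975
G01 X91.020 Y62.533 F975
G01 X49.485 Y62.533 F975
G01 X49.485 Y109.931 F975
M5
G0 X33.131 Y120.312
M3 S786
G01 X37.149 Y114.890 F975
G01 X42.663 Y95.179 F975
G01 X47.829 Y70.197 F975
G01 X50.797 Y48.962 F975
G01 X49.721 Y40.494 F975
M5
G0 X0.000 Y0.000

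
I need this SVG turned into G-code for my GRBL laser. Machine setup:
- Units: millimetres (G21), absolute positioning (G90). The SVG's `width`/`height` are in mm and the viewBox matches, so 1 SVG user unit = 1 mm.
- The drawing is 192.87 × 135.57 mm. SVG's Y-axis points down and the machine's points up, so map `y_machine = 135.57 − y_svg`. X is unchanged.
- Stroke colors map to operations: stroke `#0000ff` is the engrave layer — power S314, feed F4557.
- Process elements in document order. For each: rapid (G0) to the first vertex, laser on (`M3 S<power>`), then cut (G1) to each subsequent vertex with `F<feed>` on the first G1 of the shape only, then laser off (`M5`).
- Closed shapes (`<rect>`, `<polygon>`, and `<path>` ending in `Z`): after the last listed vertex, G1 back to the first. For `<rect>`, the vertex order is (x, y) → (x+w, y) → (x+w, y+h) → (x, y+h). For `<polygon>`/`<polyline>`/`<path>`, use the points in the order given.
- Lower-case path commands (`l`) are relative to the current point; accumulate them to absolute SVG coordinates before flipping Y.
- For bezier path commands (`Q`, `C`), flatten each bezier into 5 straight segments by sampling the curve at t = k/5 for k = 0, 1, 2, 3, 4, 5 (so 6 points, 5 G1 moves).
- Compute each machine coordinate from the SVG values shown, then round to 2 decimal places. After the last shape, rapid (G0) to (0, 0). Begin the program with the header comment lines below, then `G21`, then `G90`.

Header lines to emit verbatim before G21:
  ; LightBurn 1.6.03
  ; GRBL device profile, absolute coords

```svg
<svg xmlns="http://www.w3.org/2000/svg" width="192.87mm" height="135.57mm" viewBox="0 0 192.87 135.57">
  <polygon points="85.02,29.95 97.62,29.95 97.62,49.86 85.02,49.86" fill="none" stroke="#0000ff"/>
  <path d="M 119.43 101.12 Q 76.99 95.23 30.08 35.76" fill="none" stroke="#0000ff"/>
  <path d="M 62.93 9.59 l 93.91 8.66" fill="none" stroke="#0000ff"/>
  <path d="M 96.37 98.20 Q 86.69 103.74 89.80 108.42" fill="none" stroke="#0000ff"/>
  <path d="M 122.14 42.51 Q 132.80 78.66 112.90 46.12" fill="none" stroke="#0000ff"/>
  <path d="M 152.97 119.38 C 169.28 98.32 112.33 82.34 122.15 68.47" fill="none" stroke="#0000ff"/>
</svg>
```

; LightBurn 1.6.03
; GRBL device profile, absolute coords
G21
G90
G0 X85.02 Y105.62
M3 S314
G1 X97.62 Y105.62 F4557
G1 X97.62 Y85.71
G1 X85.02 Y85.71
G1 X85.02 Y105.62
M5
G0 X119.43 Y34.45
M3 S314
G1 X102.28 Y38.95 F4557
G1 X84.76 Y47.73
G1 X66.89 Y60.81
G1 X48.67 Y78.17
G1 X30.08 Y99.81
M5
G0 X62.93 Y125.98
M3 S314
G1 X156.84 Y117.32 F4557
M5
G0 X96.37 Y37.37
M3 S314
G1 X93.01 Y35.19 F4557
G1 X90.67 Y33.08
G1 X89.36 Y31.03
G1 X89.07 Y29.06
G1 X89.80 Y27.15
M5
G0 X122.14 Y93.06
M3 S314
G1 X125.18 Y81.35 F4557
G1 X125.78 Y75.13
G1 X123.93 Y74.41
G1 X119.64 Y79.18
G1 X112.90 Y89.45
M5
G0 X152.97 Y16.19
M3 S314
G1 X155.09 Y28.24 F4557
G1 X146.34 Y39.21
G1 X133.45 Y49.25
G1 X123.15 Y58.50
G1 X122.15 Y67.10
M5
G0 X0.00 Y0.00

viewBox `0 0 192.87 135.57` with mm width/height → 1 unit = 1 mm. Flip: y_m = 135.57 − y_svg.

**Shape 1** — `<polygon>` rectangle, stroke `#0000ff` → engrave (S314, F4557). Machine vertices: (85.02,105.62) → (97.62,105.62) → (97.62,85.71) → (85.02,85.71) → (85.02,105.62). Closed: final G1 returns to the first vertex.

**Shape 2** — `<path>` quadratic bezier, stroke `#0000ff` → engrave (S314, F4557). Control points (SVG): P0=(119.43,101.12), P1=(76.99,95.23), P2=(30.08,35.76); sampled at t=k/5. Machine vertices: (119.43,34.45) → (102.28,38.95) → (84.76,47.73) → (66.89,60.81) → (48.67,78.17) → (30.08,99.81). Open path.

**Shape 3** — `<path>` line segment, stroke `#0000ff` → engrave (S314, F4557). Machine vertices: (62.93,125.98) → (156.84,117.32). Open path.

**Shape 4** — `<path>` quadratic bezier, stroke `#0000ff` → engrave (S314, F4557). Control points (SVG): P0=(96.37,98.20), P1=(86.69,103.74), P2=(89.80,108.42); sampled at t=k/5. Machine vertices: (96.37,37.37) → (93.01,35.19) → (90.67,33.08) → (89.36,31.03) → (89.07,29.06) → (89.80,27.15). Open path.

**Shape 5** — `<path>` quadratic bezier, stroke `#0000ff` → engrave (S314, F4557). Control points (SVG): P0=(122.14,42.51), P1=(132.80,78.66), P2=(112.90,46.12); sampled at t=k/5. Machine vertices: (122.14,93.06) → (125.18,81.35) → (125.78,75.13) → (123.93,74.41) → (119.64,79.18) → (112.90,89.45). Open path.

**Shape 6** — `<path>` cubic bezier, stroke `#0000ff` → engrave (S314, F4557). Control points (SVG): P0=(152.97,119.38), P1=(169.28,98.32), P2=(112.33,82.34), P3=(122.15,68.47); sampled at t=k/5. Machine vertices: (152.97,16.19) → (155.09,28.24) → (146.34,39.21) → (133.45,49.25) → (123.15,58.50) → (122.15,67.10). Open path.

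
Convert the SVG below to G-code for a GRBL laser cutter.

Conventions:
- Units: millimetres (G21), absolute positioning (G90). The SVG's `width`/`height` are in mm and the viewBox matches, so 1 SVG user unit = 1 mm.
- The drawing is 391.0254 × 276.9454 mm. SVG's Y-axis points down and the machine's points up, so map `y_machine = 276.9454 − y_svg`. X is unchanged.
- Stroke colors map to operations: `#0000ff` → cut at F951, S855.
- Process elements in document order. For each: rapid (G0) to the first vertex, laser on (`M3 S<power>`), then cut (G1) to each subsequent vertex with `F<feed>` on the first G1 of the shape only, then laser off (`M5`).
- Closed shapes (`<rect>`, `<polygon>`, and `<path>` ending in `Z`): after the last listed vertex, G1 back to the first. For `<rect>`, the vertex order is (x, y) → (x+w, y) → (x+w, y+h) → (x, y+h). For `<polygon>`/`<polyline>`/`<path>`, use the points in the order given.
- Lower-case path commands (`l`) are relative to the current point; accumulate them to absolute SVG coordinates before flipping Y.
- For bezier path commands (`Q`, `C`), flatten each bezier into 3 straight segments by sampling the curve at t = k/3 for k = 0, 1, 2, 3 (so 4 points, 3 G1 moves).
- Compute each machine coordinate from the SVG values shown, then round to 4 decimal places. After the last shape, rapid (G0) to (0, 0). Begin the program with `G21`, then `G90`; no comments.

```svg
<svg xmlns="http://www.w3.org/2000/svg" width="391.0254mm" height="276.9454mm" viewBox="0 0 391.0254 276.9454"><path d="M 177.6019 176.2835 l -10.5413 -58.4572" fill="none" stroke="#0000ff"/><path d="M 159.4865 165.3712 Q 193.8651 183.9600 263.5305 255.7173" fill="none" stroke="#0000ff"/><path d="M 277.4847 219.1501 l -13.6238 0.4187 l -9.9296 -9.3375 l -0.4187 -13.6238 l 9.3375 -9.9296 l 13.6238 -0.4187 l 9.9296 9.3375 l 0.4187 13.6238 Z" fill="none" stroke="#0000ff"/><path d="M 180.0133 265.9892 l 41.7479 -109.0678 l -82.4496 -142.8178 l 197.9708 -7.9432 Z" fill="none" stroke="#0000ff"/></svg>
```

G21
G90
G0 X177.6019 Y100.6619
M3 S855
G1 X167.0606 Y159.1191 F951
M5
G0 X159.4865 Y111.5742
M3 S855
G1 X186.3263 Y93.2741 F951
G1 X221.0077 Y63.1587
G1 X263.5305 Y21.2281
M5
G0 X277.4847 Y57.7953
M3 S855
G1 X263.8609 Y57.3766 F951
G1 X253.9313 Y66.7141
G1 X253.5126 Y80.3379
G1 X262.8501 Y90.2675
G1 X276.4739 Y90.6862
G1 X286.4035 Y81.3487
G1 X286.8222 Y67.7249
G1 X277.4847 Y57.7953
M5
G0 X180.0133 Y10.9562
M3 S855
G1 X221.7612 Y120.0240 F951
G1 X139.3116 Y262.8418
G1 X337.2824 Y270.7850
G1 X180.0133 Y10.9562
M5
G0 X0.0000 Y0.0000

Since the viewBox matches the mm dimensions, user units are millimetres directly. The only transform is the Y-flip y_m = 276.9454 − y_svg.

Shape 1 is a line segment drawn with `<path>`. Its stroke #0000ff means cut at S855, F951. After flipping Y the toolpath is (177.6019,100.6619) → (167.0606,159.1191).

Shape 2 is a quadratic bezier drawn with `<path>`. Its stroke #0000ff means cut at S855, F951. After flipping Y the toolpath is (159.4865,111.5742) → (186.3263,93.2741) → (221.0077,63.1587) → (263.5305,21.2281).

Shape 3 is a regular polygon drawn with `<path>`. Its stroke #0000ff means cut at S855, F951. After flipping Y the toolpath is (277.4847,57.7953) → (263.8609,57.3766) → (253.9313,66.7141) → (253.5126,80.3379) → (262.8501,90.2675) → (276.4739,90.6862) → (286.4035,81.3487) → (286.8222,67.7249) → (277.4847,57.7953), returning to the start.

Shape 4 is a closed polygon drawn with `<path>`. Its stroke #0000ff means cut at S855, F951. After flipping Y the toolpath is (180.0133,10.9562) → (221.7612,120.0240) → (139.3116,262.8418) → (337.2824,270.7850) → (180.0133,10.9562), returning to the start.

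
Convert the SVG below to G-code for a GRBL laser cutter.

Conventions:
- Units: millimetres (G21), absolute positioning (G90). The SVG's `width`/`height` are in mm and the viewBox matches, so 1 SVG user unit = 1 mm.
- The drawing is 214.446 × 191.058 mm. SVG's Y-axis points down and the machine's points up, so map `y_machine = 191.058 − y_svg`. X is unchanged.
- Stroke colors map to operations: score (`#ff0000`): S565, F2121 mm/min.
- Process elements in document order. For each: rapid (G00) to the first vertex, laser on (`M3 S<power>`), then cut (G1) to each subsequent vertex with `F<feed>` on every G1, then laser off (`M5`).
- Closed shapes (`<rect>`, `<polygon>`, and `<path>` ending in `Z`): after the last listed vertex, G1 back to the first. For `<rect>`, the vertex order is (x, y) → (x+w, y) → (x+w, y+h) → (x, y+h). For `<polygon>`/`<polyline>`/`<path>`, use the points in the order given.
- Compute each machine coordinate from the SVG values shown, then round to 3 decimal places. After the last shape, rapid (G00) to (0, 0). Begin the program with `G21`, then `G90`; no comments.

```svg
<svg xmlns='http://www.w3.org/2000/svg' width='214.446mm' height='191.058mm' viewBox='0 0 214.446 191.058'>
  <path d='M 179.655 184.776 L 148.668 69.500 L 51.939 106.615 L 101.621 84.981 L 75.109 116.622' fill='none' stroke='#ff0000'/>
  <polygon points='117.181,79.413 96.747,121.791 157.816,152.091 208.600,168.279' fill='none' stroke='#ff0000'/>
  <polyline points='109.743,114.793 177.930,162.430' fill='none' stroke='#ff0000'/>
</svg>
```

1 u = 1 mm; y_m = 191.058 − y.

[1] `<path>` open polyline, #ff0000→score S565 F2121: (179.655,6.282) → (148.668,121.558) → (51.939,84.443) → (101.621,106.077) → (75.109,74.436)

[2] `<polygon>` closed polygon, #ff0000→score S565 F2121: (117.181,111.645) → (96.747,69.267) → (157.816,38.967) → (208.600,22.779) → (117.181,111.645) (closed)

[3] `<polyline>` line segment, #ff0000→score S565 F2121: (109.743,76.265) → (177.930,28.628)

G21
G90
G00 X179.655 Y6.282
M3 S565
G1 X148.668 Y121.558 F2121
G1 X51.939 Y84.443 F2121
G1 X101.621 Y106.077 F2121
G1 X75.109 Y74.436 F2121
M5
G00 X117.181 Y111.645
M3 S565
G1 X96.747 Y69.267 F2121
G1 X157.816 Y38.967 F2121
G1 X208.600 Y22.779 F2121
G1 X117.181 Y111.645 F2121
M5
G00 X109.743 Y76.265
M3 S565
G1 X177.930 Y28.628 F2121
M5
G00 X0.000 Y0.000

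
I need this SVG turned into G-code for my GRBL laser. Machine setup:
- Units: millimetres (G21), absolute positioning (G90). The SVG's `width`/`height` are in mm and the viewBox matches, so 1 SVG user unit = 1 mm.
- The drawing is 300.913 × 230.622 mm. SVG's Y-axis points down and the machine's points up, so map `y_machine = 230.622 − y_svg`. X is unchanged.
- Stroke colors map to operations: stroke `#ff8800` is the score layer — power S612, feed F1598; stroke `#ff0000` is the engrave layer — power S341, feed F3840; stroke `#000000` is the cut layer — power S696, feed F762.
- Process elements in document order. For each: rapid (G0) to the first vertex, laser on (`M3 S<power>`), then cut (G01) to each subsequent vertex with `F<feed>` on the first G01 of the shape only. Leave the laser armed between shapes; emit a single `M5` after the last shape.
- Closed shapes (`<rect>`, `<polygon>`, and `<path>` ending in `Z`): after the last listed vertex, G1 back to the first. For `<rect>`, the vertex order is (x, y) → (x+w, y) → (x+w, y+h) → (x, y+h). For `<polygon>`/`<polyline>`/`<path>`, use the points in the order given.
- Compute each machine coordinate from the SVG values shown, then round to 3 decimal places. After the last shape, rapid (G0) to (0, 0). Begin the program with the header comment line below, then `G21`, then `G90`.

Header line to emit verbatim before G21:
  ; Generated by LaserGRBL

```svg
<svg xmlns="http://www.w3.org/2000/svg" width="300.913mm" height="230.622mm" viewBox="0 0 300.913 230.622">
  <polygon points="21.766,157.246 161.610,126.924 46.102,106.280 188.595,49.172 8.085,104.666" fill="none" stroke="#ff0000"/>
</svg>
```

Since the viewBox matches the mm dimensions, user units are millimetres directly. The only transform is the Y-flip y_m = 230.622 − y_svg.

Shape 1 is a closed polygon drawn with `<polygon>`. Its stroke #ff0000 means engrave at S341, F3840. After flipping Y the toolpath is (21.766,73.376) → (161.610,103.698) → (46.102,124.342) → (188.595,181.450) → (8.085,125.956) → (21.766,73.376), returning to the start.

; Generated by LaserGRBL
G21
G90
G0 X21.766 Y73.376
M3 S341
G01 X161.610 Y103.698 F3840
G01 X46.102 Y124.342
G01 X188.595 Y181.450
G01 X8.085 Y125.956
G01 X21.766 Y73.376
M5
G0 X0.000 Y0.000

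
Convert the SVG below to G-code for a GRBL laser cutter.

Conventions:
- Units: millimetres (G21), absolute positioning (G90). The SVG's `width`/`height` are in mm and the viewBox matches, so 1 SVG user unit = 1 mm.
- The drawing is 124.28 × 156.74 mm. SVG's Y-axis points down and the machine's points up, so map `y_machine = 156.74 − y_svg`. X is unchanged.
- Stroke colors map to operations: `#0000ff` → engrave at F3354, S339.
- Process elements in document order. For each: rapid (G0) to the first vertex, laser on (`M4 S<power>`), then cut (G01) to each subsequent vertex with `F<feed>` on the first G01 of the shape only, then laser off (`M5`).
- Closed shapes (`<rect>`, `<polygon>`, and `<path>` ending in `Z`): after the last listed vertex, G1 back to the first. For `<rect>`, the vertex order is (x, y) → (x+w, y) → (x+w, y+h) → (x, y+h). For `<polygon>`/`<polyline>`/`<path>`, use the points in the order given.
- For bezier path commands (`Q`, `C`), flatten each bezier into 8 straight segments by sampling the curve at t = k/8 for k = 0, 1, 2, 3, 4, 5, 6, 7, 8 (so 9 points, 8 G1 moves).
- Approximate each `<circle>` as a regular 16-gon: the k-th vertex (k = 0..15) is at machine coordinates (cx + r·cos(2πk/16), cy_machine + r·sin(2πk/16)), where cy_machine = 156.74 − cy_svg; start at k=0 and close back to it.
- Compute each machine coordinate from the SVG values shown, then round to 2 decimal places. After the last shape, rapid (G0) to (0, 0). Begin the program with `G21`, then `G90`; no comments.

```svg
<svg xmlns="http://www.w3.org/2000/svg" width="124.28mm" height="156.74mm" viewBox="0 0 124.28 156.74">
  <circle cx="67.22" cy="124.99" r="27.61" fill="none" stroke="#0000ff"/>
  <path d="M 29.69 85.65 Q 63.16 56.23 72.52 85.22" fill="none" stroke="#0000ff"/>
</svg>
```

Since the viewBox matches the mm dimensions, user units are millimetres directly. The only transform is the Y-flip y_m = 156.74 − y_svg.

Shape 1 is a circle drawn with `<circle>`. Its stroke #0000ff means engrave at S339, F3354. After flipping Y the toolpath is (94.83,31.75) → (92.73,42.32) → (86.74,51.27) → (77.79,57.26) → (67.22,59.36) → (56.65,57.26) → (47.70,51.27) → (41.71,42.32) → (39.61,31.75) → (41.71,21.18) → (47.70,12.23) → (56.65,6.24) → (67.22,4.14) → (77.79,6.24) → (86.74,12.23) → (92.73,21.18) → (94.83,31.75), returning to the start.

Shape 2 is a quadratic bezier drawn with `<path>`. Its stroke #0000ff means engrave at S339, F3354. After flipping Y the toolpath is (29.69,71.09) → (37.68,77.53) → (44.92,82.15) → (51.40,84.94) → (57.13,85.91) → (62.11,85.05) → (66.33,82.36) → (69.80,77.85) → (72.52,71.52).

G21
G90
G0 X94.83 Y31.75
M4 S339
G01 X92.73 Y42.32 F3354
G01 X86.74 Y51.27
G01 X77.79 Y57.26
G01 X67.22 Y59.36
G01 X56.65 Y57.26
G01 X47.70 Y51.27
G01 X41.71 Y42.32
G01 X39.61 Y31.75
G01 X41.71 Y21.18
G01 X47.70 Y12.23
G01 X56.65 Y6.24
G01 X67.22 Y4.14
G01 X77.79 Y6.24
G01 X86.74 Y12.23
G01 X92.73 Y21.18
G01 X94.83 Y31.75
M5
G0 X29.69 Y71.09
M4 S339
G01 X37.68 Y77.53 F3354
G01 X44.92 Y82.15
G01 X51.40 Y84.94
G01 X57.13 Y85.91
G01 X62.11 Y85.05
G01 X66.33 Y82.36
G01 X69.80 Y77.85
G01 X72.52 Y71.52
M5
G0 X0.00 Y0.00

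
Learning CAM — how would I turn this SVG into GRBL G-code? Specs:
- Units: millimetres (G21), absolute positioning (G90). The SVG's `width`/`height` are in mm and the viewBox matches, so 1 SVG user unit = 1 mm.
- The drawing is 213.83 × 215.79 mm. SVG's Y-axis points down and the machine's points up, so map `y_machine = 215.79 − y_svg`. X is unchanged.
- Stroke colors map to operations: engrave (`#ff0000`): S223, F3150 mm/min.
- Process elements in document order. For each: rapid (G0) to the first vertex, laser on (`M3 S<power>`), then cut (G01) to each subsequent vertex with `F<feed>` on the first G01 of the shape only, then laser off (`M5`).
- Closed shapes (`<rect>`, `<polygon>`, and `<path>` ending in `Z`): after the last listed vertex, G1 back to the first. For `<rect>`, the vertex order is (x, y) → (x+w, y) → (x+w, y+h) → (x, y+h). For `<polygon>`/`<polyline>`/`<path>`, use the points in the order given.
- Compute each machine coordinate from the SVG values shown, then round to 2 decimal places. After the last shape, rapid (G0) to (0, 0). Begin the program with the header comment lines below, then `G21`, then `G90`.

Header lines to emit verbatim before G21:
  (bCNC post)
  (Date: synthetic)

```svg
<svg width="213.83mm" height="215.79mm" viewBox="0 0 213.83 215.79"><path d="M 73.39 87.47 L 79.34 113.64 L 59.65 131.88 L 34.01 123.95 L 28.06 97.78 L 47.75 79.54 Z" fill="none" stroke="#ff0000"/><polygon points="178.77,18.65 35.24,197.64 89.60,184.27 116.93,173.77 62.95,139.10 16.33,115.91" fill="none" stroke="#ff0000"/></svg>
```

(bCNC post)
(Date: synthetic)
G21
G90
G0 X73.39 Y128.32
M3 S223
G01 X79.34 Y102.15 F3150
G01 X59.65 Y83.91
G01 X34.01 Y91.84
G01 X28.06 Y118.01
G01 X47.75 Y136.25
G01 X73.39 Y128.32
M5
G0 X178.77 Y197.14
M3 S223
G01 X35.24 Y18.15 F3150
G01 X89.60 Y31.52
G01 X116.93 Y42.02
G01 X62.95 Y76.69
G01 X16.33 Y99.88
G01 X178.77 Y197.14
M5
G0 X0.00 Y0.00

1 u = 1 mm; y_m = 215.79 − y.

[1] `<path>` regular polygon, #ff0000→engrave S223 F3150: (73.39,128.32) → (79.34,102.15) → (59.65,83.91) → (34.01,91.84) → (28.06,118.01) → (47.75,136.25) → (73.39,128.32) (closed)

[2] `<polygon>` closed polygon, #ff0000→engrave S223 F3150: (178.77,197.14) → (35.24,18.15) → (89.60,31.52) → (116.93,42.02) → (62.95,76.69) → (16.33,99.88) → (178.77,197.14) (closed)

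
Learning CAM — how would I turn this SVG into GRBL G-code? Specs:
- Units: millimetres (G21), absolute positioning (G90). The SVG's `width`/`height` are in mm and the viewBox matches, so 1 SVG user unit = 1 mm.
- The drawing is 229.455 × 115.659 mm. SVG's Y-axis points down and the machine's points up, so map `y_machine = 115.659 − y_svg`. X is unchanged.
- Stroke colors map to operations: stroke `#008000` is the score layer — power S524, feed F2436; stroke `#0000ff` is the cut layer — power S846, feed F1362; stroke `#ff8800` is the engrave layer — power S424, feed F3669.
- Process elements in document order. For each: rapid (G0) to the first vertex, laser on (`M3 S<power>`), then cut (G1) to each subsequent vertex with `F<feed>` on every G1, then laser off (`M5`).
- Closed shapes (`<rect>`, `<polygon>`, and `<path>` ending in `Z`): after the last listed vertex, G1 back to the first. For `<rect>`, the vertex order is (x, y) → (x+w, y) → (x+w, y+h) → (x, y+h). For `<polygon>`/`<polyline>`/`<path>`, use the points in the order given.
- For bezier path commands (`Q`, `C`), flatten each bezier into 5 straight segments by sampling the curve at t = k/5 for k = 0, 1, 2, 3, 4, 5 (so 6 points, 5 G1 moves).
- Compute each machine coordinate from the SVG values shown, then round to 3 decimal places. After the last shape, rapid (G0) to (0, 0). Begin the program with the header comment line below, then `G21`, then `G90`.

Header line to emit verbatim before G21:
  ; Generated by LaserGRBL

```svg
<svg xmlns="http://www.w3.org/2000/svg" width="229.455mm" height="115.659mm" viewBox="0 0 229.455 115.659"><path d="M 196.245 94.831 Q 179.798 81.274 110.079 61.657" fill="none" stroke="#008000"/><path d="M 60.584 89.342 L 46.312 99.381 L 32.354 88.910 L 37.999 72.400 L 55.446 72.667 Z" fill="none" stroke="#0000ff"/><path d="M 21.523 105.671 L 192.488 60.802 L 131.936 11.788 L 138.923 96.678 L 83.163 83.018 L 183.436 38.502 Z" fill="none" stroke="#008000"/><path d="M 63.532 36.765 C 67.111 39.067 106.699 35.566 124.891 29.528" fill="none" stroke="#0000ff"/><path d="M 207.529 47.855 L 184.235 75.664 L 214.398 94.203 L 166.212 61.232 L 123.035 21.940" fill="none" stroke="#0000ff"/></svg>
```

; Generated by LaserGRBL
G21
G90
G0 X196.245 Y20.828
M3 S524
G1 X187.535 Y26.493 F2436
G1 X174.564 Y32.643 F2436
G1 X157.331 Y39.278 F2436
G1 X135.836 Y46.398 F2436
G1 X110.079 Y54.002 F2436
M5
G0 X60.584 Y26.317
M3 S846
G1 X46.312 Y16.278 F1362
G1 X32.354 Y26.749 F1362
G1 X37.999 Y43.259 F1362
G1 X55.446 Y42.992 F1362
G1 X60.584 Y26.317 F1362
M5
G0 X21.523 Y9.988
M3 S524
G1 X192.488 Y54.857 F2436
G1 X131.936 Y103.871 F2436
G1 X138.923 Y18.981 F2436
G1 X83.163 Y32.641 F2436
G1 X183.436 Y77.157 F2436
G1 X21.523 Y9.988 F2436
M5
G0 X63.532 Y78.894
M3 S846
G1 X69.541 Y78.183 F1362
G1 X81.437 Y78.708 F1362
G1 X96.464 Y80.312 F1362
G1 X111.868 Y82.839 F1362
G1 X124.891 Y86.131 F1362
M5
G0 X207.529 Y67.804
M3 S846
G1 X184.235 Y39.995 F1362
G1 X214.398 Y21.456 F1362
G1 X166.212 Y54.427 F1362
G1 X123.035 Y93.719 F1362
M5
G0 X0.000 Y0.000

Since the viewBox matches the mm dimensions, user units are millimetres directly. The only transform is the Y-flip y_m = 115.659 − y_svg.

Shape 1 is a quadratic bezier drawn with `<path>`. Its stroke #008000 means score at S524, F2436. After flipping Y the toolpath is (196.245,20.828) → (187.535,26.493) → (174.564,32.643) → (157.331,39.278) → (135.836,46.398) → (110.079,54.002).

Shape 2 is a regular polygon drawn with `<path>`. Its stroke #0000ff means cut at S846, F1362. After flipping Y the toolpath is (60.584,26.317) → (46.312,16.278) → (32.354,26.749) → (37.999,43.259) → (55.446,42.992) → (60.584,26.317), returning to the start.

Shape 3 is a closed polygon drawn with `<path>`. Its stroke #008000 means score at S524, F2436. After flipping Y the toolpath is (21.523,9.988) → (192.488,54.857) → (131.936,103.871) → (138.923,18.981) → (83.163,32.641) → (183.436,77.157) → (21.523,9.988), returning to the start.

Shape 4 is a cubic bezier drawn with `<path>`. Its stroke #0000ff means cut at S846, F1362. After flipping Y the toolpath is (63.532,78.894) → (69.541,78.183) → (81.437,78.708) → (96.464,80.312) → (111.868,82.839) → (124.891,86.131).

Shape 5 is a open polyline drawn with `<path>`. Its stroke #0000ff means cut at S846, F1362. After flipping Y the toolpath is (207.529,67.804) → (184.235,39.995) → (214.398,21.456) → (166.212,54.427) → (123.035,93.719).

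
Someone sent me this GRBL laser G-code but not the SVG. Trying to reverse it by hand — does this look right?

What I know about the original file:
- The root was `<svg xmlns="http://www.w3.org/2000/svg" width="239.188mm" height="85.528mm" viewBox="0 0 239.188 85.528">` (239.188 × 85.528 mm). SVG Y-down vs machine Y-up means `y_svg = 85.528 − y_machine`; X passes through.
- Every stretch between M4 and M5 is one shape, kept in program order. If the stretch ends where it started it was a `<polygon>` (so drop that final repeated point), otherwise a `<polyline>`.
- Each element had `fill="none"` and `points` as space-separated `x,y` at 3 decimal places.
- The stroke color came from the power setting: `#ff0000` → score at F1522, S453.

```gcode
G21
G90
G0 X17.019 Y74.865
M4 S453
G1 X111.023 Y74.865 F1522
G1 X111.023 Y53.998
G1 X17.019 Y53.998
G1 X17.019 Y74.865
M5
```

<svg xmlns="http://www.w3.org/2000/svg" width="239.188mm" height="85.528mm" viewBox="0 0 239.188 85.528">
  <polygon points="17.019,10.663 111.023,10.663 111.023,31.530 17.019,31.530" fill="none" stroke="#ff0000"/>
</svg>

y_svg = 85.528 − y_m. Every run uses S453, so all elements get stroke `#ff0000` (score).

[1] closed run; points: 17.019,10.663 111.023,10.663 111.023,31.530 17.019,31.530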